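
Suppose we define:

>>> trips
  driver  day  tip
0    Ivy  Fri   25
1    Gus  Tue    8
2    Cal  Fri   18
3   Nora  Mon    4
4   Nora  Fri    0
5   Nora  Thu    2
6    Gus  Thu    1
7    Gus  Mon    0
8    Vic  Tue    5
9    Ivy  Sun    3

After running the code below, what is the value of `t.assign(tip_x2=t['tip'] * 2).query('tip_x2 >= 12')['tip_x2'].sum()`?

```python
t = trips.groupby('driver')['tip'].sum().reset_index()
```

group by driver, sum of tip:
driver
Cal     18
Gus      9
Ivy     28
Nora     6
Vic      5
Name: tip, dtype: int64
reset_index():
  driver  tip
0    Cal   18
1    Gus    9
2    Ivy   28
3   Nora    6
4    Vic    5
add column tip_x2 = t['tip'] * 2:
  driver  tip  tip_x2
0    Cal   18      36
1    Gus    9      18
2    Ivy   28      56
3   Nora    6      12
4    Vic    5      10
filter rows where tip_x2 >= 12:
  driver  tip  tip_x2
0    Cal   18      36
1    Gus    9      18
2    Ivy   28      56
3   Nora    6      12
Then the sum of column 'tip_x2': 122

122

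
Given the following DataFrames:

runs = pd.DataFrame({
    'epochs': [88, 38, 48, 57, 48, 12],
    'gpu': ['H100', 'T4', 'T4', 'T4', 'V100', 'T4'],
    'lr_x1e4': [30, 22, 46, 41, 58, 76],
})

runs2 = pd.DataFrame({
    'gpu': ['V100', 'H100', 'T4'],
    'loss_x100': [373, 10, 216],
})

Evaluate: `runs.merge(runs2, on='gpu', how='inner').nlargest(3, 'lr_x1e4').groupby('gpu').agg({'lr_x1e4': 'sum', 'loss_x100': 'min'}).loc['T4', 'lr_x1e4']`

122

merge on 'gpu' (how='inner') → 6 rows:
   epochs   gpu  lr_x1e4  loss_x100
0      88  H100       30         10
1      38    T4       22        216
2      48    T4       46        216
3      57    T4       41        216
4      48  V100       58        373
5      12    T4       76        216
take 3 rows with largest lr_x1e4:
   epochs   gpu  lr_x1e4  loss_x100
5      12    T4       76        216
4      48  V100       58        373
2      48    T4       46        216
group by gpu: sum(lr_x1e4), min(loss_x100):
      lr_x1e4  loss_x100
gpu                     
T4        122        216
V100       58        373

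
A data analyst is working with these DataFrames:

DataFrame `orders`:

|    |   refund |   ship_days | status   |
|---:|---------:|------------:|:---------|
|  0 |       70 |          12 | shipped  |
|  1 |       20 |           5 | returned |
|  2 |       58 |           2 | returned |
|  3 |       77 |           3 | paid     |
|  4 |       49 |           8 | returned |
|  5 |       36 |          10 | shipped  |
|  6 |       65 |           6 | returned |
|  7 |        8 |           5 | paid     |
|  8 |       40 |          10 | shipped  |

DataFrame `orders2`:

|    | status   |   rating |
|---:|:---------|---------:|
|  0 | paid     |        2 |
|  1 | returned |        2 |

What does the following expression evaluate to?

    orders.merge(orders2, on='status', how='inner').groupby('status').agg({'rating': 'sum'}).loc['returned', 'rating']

merge on 'status' (how='inner') → 6 rows:
   refund  ship_days    status  rating
0      20          5  returned       2
1      58          2  returned       2
2      77          3      paid       2
3      49          8  returned       2
4      65          6  returned       2
5       8          5      paid       2
group by status, sum of rating:
          rating
status          
paid           4
returned       8
Reading off the value at row 'returned', column 'rating', we get 8.

8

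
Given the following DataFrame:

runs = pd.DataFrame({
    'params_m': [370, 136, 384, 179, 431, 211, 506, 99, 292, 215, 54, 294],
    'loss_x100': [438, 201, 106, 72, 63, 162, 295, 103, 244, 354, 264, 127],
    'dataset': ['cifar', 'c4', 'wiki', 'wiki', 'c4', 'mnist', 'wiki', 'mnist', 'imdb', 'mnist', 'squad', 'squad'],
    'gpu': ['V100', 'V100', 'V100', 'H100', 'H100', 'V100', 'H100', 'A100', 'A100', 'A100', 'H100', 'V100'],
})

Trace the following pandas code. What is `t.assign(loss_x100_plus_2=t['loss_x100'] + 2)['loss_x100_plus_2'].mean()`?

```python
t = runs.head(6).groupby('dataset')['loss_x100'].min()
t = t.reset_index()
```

take first 6 rows:
   params_m  loss_x100 dataset   gpu
0       370        438   cifar  V100
1       136        201      c4  V100
2       384        106    wiki  V100
3       179         72    wiki  H100
4       431         63      c4  H100
5       211        162   mnist  V100
group by dataset, min of loss_x100:
dataset
c4        63
cifar    438
mnist    162
wiki      72
Name: loss_x100, dtype: int64
reset_index():
  dataset  loss_x100
0      c4         63
1   cifar        438
2   mnist        162
3    wiki         72
add column loss_x100_plus_2 = t['loss_x100'] + 2:
  dataset  loss_x100  loss_x100_plus_2
0      c4         63                65
1   cifar        438               440
2   mnist        162               164
3    wiki         72                74
So mean() = 185.75.

185.75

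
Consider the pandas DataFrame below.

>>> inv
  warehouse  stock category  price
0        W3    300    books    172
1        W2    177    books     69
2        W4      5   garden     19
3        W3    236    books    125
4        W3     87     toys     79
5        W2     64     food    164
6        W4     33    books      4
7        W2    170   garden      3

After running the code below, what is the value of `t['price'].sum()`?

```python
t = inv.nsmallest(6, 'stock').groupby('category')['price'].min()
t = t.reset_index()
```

take 6 rows with smallest stock:
  warehouse  stock category  price
2        W4      5   garden     19
6        W4     33    books      4
5        W2     64     food    164
4        W3     87     toys     79
7        W2    170   garden      3
1        W2    177    books     69
group by category, min of price:
category
books       4
food      164
garden      3
toys       79
Name: price, dtype: int64
reset_index():
  category  price
0    books      4
1     food    164
2   garden      3
3     toys     79
Taking the sum of column 'price' gives 250.

250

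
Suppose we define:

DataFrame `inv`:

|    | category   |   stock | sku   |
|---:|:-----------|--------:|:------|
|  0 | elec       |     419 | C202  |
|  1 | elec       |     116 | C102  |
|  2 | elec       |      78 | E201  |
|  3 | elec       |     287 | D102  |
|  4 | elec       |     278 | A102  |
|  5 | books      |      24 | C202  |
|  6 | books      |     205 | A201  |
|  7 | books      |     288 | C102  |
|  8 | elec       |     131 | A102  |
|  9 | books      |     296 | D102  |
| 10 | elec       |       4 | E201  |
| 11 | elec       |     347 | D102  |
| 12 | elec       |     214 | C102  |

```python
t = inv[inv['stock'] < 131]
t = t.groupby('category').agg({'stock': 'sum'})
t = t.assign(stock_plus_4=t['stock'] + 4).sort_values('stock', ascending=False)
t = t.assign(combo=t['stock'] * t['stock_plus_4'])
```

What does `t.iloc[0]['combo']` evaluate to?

filter rows where stock < 131:
   category  stock   sku
1      elec    116  C102
2      elec     78  E201
5     books     24  C202
10     elec      4  E201
group by category, sum of stock:
          stock
category       
books        24
elec        198
add column stock_plus_4 = t['stock'] + 4:
          stock  stock_plus_4
category                     
books        24            28
elec        198           202
sort by stock descending:
          stock  stock_plus_4
category                     
elec        198           202
books        24            28
add column combo = t['stock'] * t['stock_plus_4']:
          stock  stock_plus_4  combo
category                            
elec        198           202  39996
books        24            28    672

39996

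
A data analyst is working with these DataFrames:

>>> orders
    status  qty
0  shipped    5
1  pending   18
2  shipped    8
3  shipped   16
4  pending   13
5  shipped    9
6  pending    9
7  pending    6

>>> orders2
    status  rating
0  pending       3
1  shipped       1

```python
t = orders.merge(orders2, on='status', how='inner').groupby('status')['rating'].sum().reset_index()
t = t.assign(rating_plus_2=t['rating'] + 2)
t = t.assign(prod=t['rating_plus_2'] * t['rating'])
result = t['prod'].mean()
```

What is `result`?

96.0

merge on 'status' (how='inner') → 8 rows:
    status  qty  rating
0  shipped    5       1
1  pending   18       3
2  shipped    8       1
3  shipped   16       1
4  pending   13       3
5  shipped    9       1
6  pending    9       3
7  pending    6       3
group by status, sum of rating:
status
pending    12
shipped     4
Name: rating, dtype: int64
reset_index():
    status  rating
0  pending      12
1  shipped       4
add column rating_plus_2 = t['rating'] + 2:
    status  rating  rating_plus_2
0  pending      12             14
1  shipped       4              6
add column prod = t['rating_plus_2'] * t['rating']:
    status  rating  rating_plus_2  prod
0  pending      12             14   168
1  shipped       4              6    24
So mean() = 96.0.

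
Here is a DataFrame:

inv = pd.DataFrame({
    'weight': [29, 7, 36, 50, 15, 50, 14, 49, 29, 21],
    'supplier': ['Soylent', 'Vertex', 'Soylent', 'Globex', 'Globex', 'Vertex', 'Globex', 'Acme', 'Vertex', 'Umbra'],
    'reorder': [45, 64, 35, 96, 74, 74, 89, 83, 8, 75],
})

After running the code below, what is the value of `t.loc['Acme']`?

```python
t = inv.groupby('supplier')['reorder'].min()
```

83

group by supplier, min of reorder:
supplier
Acme       83
Globex     74
Soylent    35
Umbra      75
Vertex      8
Name: reorder, dtype: int64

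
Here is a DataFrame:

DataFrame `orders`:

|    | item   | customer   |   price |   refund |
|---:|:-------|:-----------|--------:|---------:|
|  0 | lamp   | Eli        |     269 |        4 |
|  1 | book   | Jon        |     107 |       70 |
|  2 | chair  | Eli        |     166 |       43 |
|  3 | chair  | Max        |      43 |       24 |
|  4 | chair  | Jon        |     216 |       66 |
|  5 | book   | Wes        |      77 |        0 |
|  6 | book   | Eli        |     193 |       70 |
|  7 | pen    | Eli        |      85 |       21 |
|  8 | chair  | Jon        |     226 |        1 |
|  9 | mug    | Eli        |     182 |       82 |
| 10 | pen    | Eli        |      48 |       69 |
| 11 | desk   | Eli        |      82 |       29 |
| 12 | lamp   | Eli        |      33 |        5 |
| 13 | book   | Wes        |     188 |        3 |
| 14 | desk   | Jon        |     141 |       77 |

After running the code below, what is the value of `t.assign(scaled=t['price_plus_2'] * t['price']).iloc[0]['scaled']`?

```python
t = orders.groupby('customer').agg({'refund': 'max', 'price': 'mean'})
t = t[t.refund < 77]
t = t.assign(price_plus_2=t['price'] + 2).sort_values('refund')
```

17821.25

group by customer: max(refund), mean(price):
          refund   price
customer                
Eli           82  132.25
Jon           77  172.50
Max           24   43.00
Wes            3  132.50
filter rows where refund < 77:
          refund  price
customer               
Max           24   43.0
Wes            3  132.5
add column price_plus_2 = t['price'] + 2:
          refund  price  price_plus_2
customer                             
Max           24   43.0          45.0
Wes            3  132.5         134.5
sort by refund:
          refund  price  price_plus_2
customer                             
Wes            3  132.5         134.5
Max           24   43.0          45.0
add column scaled = t['price_plus_2'] * t['price']:
          refund  price  price_plus_2    scaled
customer                                       
Wes            3  132.5         134.5  17821.25
Max           24   43.0          45.0   1935.00
Taking the value at position 0, column 'scaled' gives 17821.25.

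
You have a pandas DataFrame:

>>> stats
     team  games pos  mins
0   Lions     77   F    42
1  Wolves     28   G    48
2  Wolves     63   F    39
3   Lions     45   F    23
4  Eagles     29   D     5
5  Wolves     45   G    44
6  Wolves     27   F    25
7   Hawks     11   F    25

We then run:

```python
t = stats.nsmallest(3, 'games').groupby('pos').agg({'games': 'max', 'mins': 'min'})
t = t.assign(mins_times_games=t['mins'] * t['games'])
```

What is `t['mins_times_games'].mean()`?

1009.5

take 3 rows with smallest games:
     team  games pos  mins
7   Hawks     11   F    25
6  Wolves     27   F    25
1  Wolves     28   G    48
group by pos: max(games), min(mins):
     games  mins
pos             
F       27    25
G       28    48
add column mins_times_games = t['mins'] * t['games']:
     games  mins  mins_times_games
pos                               
F       27    25               675
G       28    48              1344
Hence 1009.5.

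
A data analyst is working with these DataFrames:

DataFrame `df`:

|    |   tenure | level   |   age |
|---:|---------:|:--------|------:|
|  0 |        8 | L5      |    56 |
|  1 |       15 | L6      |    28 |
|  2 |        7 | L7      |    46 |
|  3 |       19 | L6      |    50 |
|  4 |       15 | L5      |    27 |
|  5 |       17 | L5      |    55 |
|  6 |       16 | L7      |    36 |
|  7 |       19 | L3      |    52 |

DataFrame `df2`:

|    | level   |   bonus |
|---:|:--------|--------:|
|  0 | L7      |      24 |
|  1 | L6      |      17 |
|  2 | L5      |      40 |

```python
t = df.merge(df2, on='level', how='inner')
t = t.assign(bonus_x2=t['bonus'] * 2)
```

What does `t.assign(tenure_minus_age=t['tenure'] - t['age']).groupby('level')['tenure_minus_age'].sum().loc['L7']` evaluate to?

-59

merge on 'level' (how='inner') → 7 rows:
   tenure level  age  bonus
0       8    L5   56     40
1      15    L6   28     17
2       7    L7   46     24
3      19    L6   50     17
4      15    L5   27     40
5      17    L5   55     40
6      16    L7   36     24
add column bonus_x2 = t['bonus'] * 2:
   tenure level  age  bonus  bonus_x2
0       8    L5   56     40        80
1      15    L6   28     17        34
2       7    L7   46     24        48
3      19    L6   50     17        34
4      15    L5   27     40        80
5      17    L5   55     40        80
6      16    L7   36     24        48
add column tenure_minus_age = t['tenure'] - t['age']:
   tenure level  age  bonus  bonus_x2  tenure_minus_age
0       8    L5   56     40        80               -48
1      15    L6   28     17        34               -13
2       7    L7   46     24        48               -39
3      19    L6   50     17        34               -31
4      15    L5   27     40        80               -12
5      17    L5   55     40        80               -38
6      16    L7   36     24        48               -20
group by level, sum of tenure_minus_age:
level
L5   -98
L6   -44
L7   -59
Name: tenure_minus_age, dtype: int64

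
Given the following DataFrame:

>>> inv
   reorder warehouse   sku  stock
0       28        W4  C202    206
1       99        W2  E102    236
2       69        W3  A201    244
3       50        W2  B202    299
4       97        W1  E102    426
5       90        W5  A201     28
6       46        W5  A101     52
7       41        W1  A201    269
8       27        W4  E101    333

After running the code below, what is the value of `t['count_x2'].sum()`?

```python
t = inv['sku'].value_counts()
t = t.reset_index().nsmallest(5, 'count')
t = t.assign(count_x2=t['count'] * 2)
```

value_counts of sku:
sku
A201    3
E102    2
C202    1
B202    1
A101    1
E101    1
Name: count, dtype: int64
reset_index():
    sku  count
0  A201      3
1  E102      2
2  C202      1
3  B202      1
4  A101      1
5  E101      1
take 5 rows with smallest count:
    sku  count
2  C202      1
3  B202      1
4  A101      1
5  E101      1
1  E102      2
add column count_x2 = t['count'] * 2:
    sku  count  count_x2
2  C202      1         2
3  B202      1         2
4  A101      1         2
5  E101      1         2
1  E102      2         4
Reading off the sum of column 'count_x2', we get 12.

12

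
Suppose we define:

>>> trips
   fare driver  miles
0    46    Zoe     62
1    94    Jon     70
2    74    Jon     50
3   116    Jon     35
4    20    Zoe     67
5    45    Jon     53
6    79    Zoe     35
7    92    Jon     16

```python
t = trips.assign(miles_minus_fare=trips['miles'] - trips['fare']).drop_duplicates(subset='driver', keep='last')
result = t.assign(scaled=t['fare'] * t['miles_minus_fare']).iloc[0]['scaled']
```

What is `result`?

-3476

add column miles_minus_fare = trips['miles'] - trips['fare']:
   fare driver  miles  miles_minus_fare
0    46    Zoe     62                16
1    94    Jon     70               -24
2    74    Jon     50               -24
3   116    Jon     35               -81
4    20    Zoe     67                47
5    45    Jon     53                 8
6    79    Zoe     35               -44
7    92    Jon     16               -76
drop duplicate driver (keep=last):
   fare driver  miles  miles_minus_fare
6    79    Zoe     35               -44
7    92    Jon     16               -76
add column scaled = t['fare'] * t['miles_minus_fare']:
   fare driver  miles  miles_minus_fare  scaled
6    79    Zoe     35               -44   -3476
7    92    Jon     16               -76   -6992
So iloc[0]['scaled'] = -3476.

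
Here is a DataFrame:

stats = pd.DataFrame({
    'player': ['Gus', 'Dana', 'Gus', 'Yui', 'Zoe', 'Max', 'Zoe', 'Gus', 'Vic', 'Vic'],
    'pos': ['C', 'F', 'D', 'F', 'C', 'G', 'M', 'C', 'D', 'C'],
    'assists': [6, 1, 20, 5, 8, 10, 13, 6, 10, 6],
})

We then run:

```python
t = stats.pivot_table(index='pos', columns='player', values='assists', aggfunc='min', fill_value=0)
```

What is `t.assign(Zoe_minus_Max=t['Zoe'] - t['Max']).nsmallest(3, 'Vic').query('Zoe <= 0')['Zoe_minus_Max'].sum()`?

pivot: rows=pos, cols=player, min(assists):
player  Dana  Gus  Max  Vic  Yui  Zoe
pos                                  
C          0    6    0    6    0    8
D          0   20    0   10    0    0
F          1    0    0    0    5    0
G          0    0   10    0    0    0
M          0    0    0    0    0   13
add column Zoe_minus_Max = t['Zoe'] - t['Max']:
player  Dana  Gus  Max  Vic  Yui  Zoe  Zoe_minus_Max
pos                                                 
C          0    6    0    6    0    8              8
D          0   20    0   10    0    0              0
F          1    0    0    0    5    0              0
G          0    0   10    0    0    0            -10
M          0    0    0    0    0   13             13
take 3 rows with smallest Vic:
player  Dana  Gus  Max  Vic  Yui  Zoe  Zoe_minus_Max
pos                                                 
F          1    0    0    0    5    0              0
G          0    0   10    0    0    0            -10
M          0    0    0    0    0   13             13
filter rows where Zoe <= 0:
player  Dana  Gus  Max  Vic  Yui  Zoe  Zoe_minus_Max
pos                                                 
F          1    0    0    0    5    0              0
G          0    0   10    0    0    0            -10
Then the sum of column 'Zoe_minus_Max': -10

-10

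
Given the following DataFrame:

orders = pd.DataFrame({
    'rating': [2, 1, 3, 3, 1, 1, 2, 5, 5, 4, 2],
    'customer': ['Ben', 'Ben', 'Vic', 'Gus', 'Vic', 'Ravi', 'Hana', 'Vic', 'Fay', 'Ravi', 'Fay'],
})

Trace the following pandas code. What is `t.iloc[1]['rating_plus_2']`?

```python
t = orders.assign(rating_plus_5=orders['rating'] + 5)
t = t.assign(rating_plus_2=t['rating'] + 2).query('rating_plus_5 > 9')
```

add column rating_plus_5 = orders['rating'] + 5:
    rating customer  rating_plus_5
0        2      Ben              7
1        1      Ben              6
2        3      Vic              8
3        3      Gus              8
4        1      Vic              6
5        1     Ravi              6
6        2     Hana              7
7        5      Vic             10
8        5      Fay             10
9        4     Ravi              9
10       2      Fay              7
add column rating_plus_2 = t['rating'] + 2:
    rating customer  rating_plus_5  rating_plus_2
0        2      Ben              7              4
1        1      Ben              6              3
2        3      Vic              8              5
3        3      Gus              8              5
4        1      Vic              6              3
5        1     Ravi              6              3
6        2     Hana              7              4
7        5      Vic             10              7
8        5      Fay             10              7
9        4     Ravi              9              6
10       2      Fay              7              4
filter rows where rating_plus_5 > 9:
   rating customer  rating_plus_5  rating_plus_2
7       5      Vic             10              7
8       5      Fay             10              7
Reading off the value at position 1, column 'rating_plus_2', we get 7.

7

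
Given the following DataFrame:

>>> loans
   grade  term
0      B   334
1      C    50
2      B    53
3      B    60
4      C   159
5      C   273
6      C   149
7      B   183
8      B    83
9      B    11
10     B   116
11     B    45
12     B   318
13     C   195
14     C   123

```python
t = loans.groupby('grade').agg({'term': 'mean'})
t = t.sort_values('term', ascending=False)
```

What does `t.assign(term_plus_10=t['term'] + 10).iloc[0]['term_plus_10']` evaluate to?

168.166666667

group by grade, mean of term:
             term
grade            
B      133.666667
C      158.166667
sort by term descending:
             term
grade            
C      158.166667
B      133.666667
add column term_plus_10 = t['term'] + 10:
             term  term_plus_10
grade                          
C      158.166667    168.166667
B      133.666667    143.666667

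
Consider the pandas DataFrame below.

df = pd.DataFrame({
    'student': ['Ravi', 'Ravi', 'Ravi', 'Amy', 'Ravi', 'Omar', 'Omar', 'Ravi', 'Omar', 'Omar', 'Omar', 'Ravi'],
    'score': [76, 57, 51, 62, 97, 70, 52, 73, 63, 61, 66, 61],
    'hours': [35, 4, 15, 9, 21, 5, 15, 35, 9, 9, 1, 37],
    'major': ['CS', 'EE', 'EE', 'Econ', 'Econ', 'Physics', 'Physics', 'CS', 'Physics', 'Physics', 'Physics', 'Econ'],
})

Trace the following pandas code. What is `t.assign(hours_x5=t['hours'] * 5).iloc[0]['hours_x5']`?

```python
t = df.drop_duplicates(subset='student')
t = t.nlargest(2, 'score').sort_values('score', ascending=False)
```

175

drop duplicate student (keep=first):
  student  score  hours    major
0    Ravi     76     35       CS
3     Amy     62      9     Econ
5    Omar     70      5  Physics
take 2 rows with largest score:
  student  score  hours    major
0    Ravi     76     35       CS
5    Omar     70      5  Physics
sort by score descending:
  student  score  hours    major
0    Ravi     76     35       CS
5    Omar     70      5  Physics
add column hours_x5 = t['hours'] * 5:
  student  score  hours    major  hours_x5
0    Ravi     76     35       CS       175
5    Omar     70      5  Physics        25
value at position 0, column 'hours_x5' → 175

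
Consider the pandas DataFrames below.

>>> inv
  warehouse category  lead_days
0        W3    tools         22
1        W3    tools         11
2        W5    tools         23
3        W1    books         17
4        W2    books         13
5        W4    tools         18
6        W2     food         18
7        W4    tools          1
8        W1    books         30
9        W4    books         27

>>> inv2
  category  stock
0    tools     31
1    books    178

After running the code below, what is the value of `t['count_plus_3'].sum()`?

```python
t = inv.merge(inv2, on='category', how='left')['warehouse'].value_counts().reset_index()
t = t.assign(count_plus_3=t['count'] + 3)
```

25

merge on 'category' (how='left') → 10 rows:
  warehouse category  lead_days  stock
0        W3    tools         22   31.0
1        W3    tools         11   31.0
2        W5    tools         23   31.0
3        W1    books         17  178.0
4        W2    books         13  178.0
5        W4    tools         18   31.0
6        W2     food         18    NaN
7        W4    tools          1   31.0
8        W1    books         30  178.0
9        W4    books         27  178.0
value_counts of warehouse:
warehouse
W4    3
W3    2
W1    2
W2    2
W5    1
Name: count, dtype: int64
reset_index():
  warehouse  count
0        W4      3
1        W3      2
2        W1      2
3        W2      2
4        W5      1
add column count_plus_3 = t['count'] + 3:
  warehouse  count  count_plus_3
0        W4      3             6
1        W3      2             5
2        W1      2             5
3        W2      2             5
4        W5      1             4
Then the sum of column 'count_plus_3': 25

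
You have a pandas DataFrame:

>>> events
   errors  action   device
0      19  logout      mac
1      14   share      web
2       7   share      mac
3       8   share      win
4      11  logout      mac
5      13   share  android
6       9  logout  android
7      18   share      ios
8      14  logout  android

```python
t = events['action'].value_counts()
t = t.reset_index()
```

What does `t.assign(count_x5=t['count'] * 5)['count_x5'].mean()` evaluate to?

value_counts of action:
action
share     5
logout    4
Name: count, dtype: int64
reset_index():
   action  count
0   share      5
1  logout      4
add column count_x5 = t['count'] * 5:
   action  count  count_x5
0   share      5        25
1  logout      4        20
So mean() = 22.5.

22.5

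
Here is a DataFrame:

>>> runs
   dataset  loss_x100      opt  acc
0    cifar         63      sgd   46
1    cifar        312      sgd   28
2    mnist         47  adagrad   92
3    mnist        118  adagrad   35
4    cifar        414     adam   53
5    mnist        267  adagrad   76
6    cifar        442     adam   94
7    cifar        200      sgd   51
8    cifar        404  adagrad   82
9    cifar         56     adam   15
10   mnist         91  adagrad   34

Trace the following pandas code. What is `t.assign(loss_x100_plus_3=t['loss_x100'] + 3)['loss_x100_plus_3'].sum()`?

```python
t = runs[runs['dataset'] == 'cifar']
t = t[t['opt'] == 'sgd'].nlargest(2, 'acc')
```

filter rows where dataset == 'cifar':
  dataset  loss_x100      opt  acc
0   cifar         63      sgd   46
1   cifar        312      sgd   28
4   cifar        414     adam   53
6   cifar        442     adam   94
7   cifar        200      sgd   51
8   cifar        404  adagrad   82
9   cifar         56     adam   15
filter rows where opt == 'sgd':
  dataset  loss_x100  opt  acc
0   cifar         63  sgd   46
1   cifar        312  sgd   28
7   cifar        200  sgd   51
take 2 rows with largest acc:
  dataset  loss_x100  opt  acc
7   cifar        200  sgd   51
0   cifar         63  sgd   46
add column loss_x100_plus_3 = t['loss_x100'] + 3:
  dataset  loss_x100  opt  acc  loss_x100_plus_3
7   cifar        200  sgd   51               203
0   cifar         63  sgd   46                66

269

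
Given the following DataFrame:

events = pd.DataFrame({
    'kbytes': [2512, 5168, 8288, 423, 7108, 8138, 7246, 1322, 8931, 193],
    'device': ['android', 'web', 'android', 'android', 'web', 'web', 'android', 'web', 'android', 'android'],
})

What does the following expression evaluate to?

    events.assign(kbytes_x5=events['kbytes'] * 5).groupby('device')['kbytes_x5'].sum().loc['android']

add column kbytes_x5 = events['kbytes'] * 5:
   kbytes   device  kbytes_x5
0    2512  android      12560
1    5168      web      25840
2    8288  android      41440
3     423  android       2115
4    7108      web      35540
5    8138      web      40690
6    7246  android      36230
7    1322      web       6610
8    8931  android      44655
9     193  android        965
group by device, sum of kbytes_x5:
device
android    137965
web        108680
Name: kbytes_x5, dtype: int64

137965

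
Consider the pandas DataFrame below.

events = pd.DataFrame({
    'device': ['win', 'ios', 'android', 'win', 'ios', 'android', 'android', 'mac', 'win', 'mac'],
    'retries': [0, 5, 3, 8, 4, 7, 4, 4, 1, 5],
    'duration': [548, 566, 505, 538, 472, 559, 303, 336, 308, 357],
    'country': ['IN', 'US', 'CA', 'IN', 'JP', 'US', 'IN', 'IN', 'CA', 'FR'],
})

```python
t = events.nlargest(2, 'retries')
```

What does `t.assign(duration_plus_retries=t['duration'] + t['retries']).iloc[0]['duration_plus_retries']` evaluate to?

take 2 rows with largest retries:
    device  retries  duration country
3      win        8       538      IN
5  android        7       559      US
add column duration_plus_retries = t['duration'] + t['retries']:
    device  retries  duration country  duration_plus_retries
3      win        8       538      IN                    546
5  android        7       559      US                    566
Then the value at position 0, column 'duration_plus_retries': 546

546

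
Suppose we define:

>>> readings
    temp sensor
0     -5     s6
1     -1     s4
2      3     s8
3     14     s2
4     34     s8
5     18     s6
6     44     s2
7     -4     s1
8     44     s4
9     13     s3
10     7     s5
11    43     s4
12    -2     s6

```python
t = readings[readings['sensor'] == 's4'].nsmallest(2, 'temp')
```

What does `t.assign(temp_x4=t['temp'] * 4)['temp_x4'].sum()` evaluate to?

168

filter rows where sensor == 's4':
    temp sensor
1     -1     s4
8     44     s4
11    43     s4
take 2 rows with smallest temp:
    temp sensor
1     -1     s4
11    43     s4
add column temp_x4 = t['temp'] * 4:
    temp sensor  temp_x4
1     -1     s4       -4
11    43     s4      172
The sum of column 'temp_x4' is 168.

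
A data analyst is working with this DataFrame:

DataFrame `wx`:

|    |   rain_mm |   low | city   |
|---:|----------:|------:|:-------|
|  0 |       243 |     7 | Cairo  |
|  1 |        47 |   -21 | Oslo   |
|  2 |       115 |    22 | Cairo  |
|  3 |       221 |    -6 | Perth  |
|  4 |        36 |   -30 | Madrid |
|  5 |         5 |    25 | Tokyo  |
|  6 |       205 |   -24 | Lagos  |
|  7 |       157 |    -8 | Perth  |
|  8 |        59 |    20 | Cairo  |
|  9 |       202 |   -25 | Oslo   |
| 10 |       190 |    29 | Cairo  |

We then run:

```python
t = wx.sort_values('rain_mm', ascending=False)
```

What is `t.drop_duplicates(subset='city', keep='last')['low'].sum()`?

sort by rain_mm descending:
    rain_mm  low    city
0       243    7   Cairo
3       221   -6   Perth
6       205  -24   Lagos
9       202  -25    Oslo
10      190   29   Cairo
7       157   -8   Perth
2       115   22   Cairo
8        59   20   Cairo
1        47  -21    Oslo
4        36  -30  Madrid
5         5   25   Tokyo
drop duplicate city (keep=last):
   rain_mm  low    city
6      205  -24   Lagos
7      157   -8   Perth
8       59   20   Cairo
1       47  -21    Oslo
4       36  -30  Madrid
5        5   25   Tokyo

-38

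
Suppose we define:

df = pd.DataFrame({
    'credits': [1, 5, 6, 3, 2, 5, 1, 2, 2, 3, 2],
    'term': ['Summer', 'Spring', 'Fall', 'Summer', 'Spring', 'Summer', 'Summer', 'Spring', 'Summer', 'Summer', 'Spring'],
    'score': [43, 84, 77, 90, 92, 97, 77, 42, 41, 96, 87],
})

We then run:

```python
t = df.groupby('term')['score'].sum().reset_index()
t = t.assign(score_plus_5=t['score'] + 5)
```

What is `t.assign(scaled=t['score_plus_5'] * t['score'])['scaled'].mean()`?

100073.333333

group by term, sum of score:
term
Fall       77
Spring    305
Summer    444
Name: score, dtype: int64
reset_index():
     term  score
0    Fall     77
1  Spring    305
2  Summer    444
add column score_plus_5 = t['score'] + 5:
     term  score  score_plus_5
0    Fall     77            82
1  Spring    305           310
2  Summer    444           449
add column scaled = t['score_plus_5'] * t['score']:
     term  score  score_plus_5  scaled
0    Fall     77            82    6314
1  Spring    305           310   94550
2  Summer    444           449  199356
Hence 100073.333333.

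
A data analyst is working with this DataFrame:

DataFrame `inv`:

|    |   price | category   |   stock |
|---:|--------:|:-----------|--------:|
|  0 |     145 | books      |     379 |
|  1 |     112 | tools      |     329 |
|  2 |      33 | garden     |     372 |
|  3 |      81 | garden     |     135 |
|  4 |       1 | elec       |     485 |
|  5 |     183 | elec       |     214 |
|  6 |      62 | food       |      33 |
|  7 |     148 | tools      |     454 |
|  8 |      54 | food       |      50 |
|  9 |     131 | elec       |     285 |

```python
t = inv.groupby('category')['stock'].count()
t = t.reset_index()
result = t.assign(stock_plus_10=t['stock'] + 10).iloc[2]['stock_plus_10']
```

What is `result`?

12

group by category, count of stock:
category
books     1
elec      3
food      2
garden    2
tools     2
Name: stock, dtype: int64
reset_index():
  category  stock
0    books      1
1     elec      3
2     food      2
3   garden      2
4    tools      2
add column stock_plus_10 = t['stock'] + 10:
  category  stock  stock_plus_10
0    books      1             11
1     elec      3             13
2     food      2             12
3   garden      2             12
4    tools      2             12
So iloc[2]['stock_plus_10'] = 12.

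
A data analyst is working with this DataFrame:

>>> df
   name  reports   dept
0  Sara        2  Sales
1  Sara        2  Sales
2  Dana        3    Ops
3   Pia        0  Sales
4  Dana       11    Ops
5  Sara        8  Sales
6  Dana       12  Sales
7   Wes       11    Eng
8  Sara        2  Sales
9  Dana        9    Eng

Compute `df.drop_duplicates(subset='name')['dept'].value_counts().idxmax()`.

Sales

drop duplicate name (keep=first):
   name  reports   dept
0  Sara        2  Sales
2  Dana        3    Ops
3   Pia        0  Sales
7   Wes       11    Eng
value_counts of dept:
dept
Sales    2
Ops      1
Eng      1
Name: count, dtype: int64
Then the label with the largest value: Sales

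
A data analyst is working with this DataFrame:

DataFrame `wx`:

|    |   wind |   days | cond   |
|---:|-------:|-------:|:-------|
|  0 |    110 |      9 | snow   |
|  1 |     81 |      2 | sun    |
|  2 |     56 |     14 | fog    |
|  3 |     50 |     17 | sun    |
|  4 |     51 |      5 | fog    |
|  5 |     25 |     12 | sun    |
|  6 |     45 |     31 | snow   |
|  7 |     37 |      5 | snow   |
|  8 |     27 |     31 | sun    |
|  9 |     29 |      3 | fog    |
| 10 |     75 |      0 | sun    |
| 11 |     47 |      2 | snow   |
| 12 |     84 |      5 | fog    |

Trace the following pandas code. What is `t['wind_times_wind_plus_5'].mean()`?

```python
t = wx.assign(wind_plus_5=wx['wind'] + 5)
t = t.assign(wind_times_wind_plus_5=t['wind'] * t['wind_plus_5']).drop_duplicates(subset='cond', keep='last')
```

add column wind_plus_5 = wx['wind'] + 5:
    wind  days  cond  wind_plus_5
0    110     9  snow          115
1     81     2   sun           86
2     56    14   fog           61
3     50    17   sun           55
4     51     5   fog           56
5     25    12   sun           30
6     45    31  snow           50
7     37     5  snow           42
8     27    31   sun           32
9     29     3   fog           34
10    75     0   sun           80
11    47     2  snow           52
12    84     5   fog           89
add column wind_times_wind_plus_5 = t['wind'] * t['wind_plus_5']:
    wind  days  cond  wind_plus_5  wind_times_wind_plus_5
0    110     9  snow          115                   12650
1     81     2   sun           86                    6966
2     56    14   fog           61                    3416
3     50    17   sun           55                    2750
4     51     5   fog           56                    2856
5     25    12   sun           30                     750
6     45    31  snow           50                    2250
7     37     5  snow           42                    1554
8     27    31   sun           32                     864
9     29     3   fog           34                     986
10    75     0   sun           80                    6000
11    47     2  snow           52                    2444
12    84     5   fog           89                    7476
drop duplicate cond (keep=last):
    wind  days  cond  wind_plus_5  wind_times_wind_plus_5
10    75     0   sun           80                    6000
11    47     2  snow           52                    2444
12    84     5   fog           89                    7476
The mean of column 'wind_times_wind_plus_5' is 5306.66666667.

5306.66666667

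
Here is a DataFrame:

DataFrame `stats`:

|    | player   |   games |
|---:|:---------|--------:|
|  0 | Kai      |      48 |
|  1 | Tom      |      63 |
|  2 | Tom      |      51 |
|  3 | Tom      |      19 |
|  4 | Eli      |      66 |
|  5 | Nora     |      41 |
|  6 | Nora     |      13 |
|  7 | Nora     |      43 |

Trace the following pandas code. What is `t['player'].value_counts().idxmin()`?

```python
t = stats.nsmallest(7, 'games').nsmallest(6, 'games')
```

take 7 rows with smallest games:
  player  games
6   Nora     13
3    Tom     19
5   Nora     41
7   Nora     43
0    Kai     48
2    Tom     51
1    Tom     63
take 6 rows with smallest games:
  player  games
6   Nora     13
3    Tom     19
5   Nora     41
7   Nora     43
0    Kai     48
2    Tom     51
value_counts of player:
player
Nora    3
Tom     2
Kai     1
Name: count, dtype: int64

Kai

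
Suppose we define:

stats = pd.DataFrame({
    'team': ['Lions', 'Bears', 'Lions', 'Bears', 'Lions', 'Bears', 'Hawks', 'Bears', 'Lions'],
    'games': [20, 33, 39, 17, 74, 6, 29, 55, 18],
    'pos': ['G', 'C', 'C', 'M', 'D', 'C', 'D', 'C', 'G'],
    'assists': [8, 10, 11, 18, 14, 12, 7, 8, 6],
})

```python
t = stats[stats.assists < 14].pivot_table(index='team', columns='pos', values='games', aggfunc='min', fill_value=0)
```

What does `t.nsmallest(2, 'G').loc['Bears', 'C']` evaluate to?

filter rows where assists < 14:
    team  games pos  assists
0  Lions     20   G        8
1  Bears     33   C       10
2  Lions     39   C       11
5  Bears      6   C       12
6  Hawks     29   D        7
7  Bears     55   C        8
8  Lions     18   G        6
pivot: rows=team, cols=pos, min(games):
pos     C   D   G
team             
Bears   6   0   0
Hawks   0  29   0
Lions  39   0  18
take 2 rows with smallest G:
pos    C   D  G
team           
Bears  6   0  0
Hawks  0  29  0
The value at row 'Bears', column 'C' is 6.

6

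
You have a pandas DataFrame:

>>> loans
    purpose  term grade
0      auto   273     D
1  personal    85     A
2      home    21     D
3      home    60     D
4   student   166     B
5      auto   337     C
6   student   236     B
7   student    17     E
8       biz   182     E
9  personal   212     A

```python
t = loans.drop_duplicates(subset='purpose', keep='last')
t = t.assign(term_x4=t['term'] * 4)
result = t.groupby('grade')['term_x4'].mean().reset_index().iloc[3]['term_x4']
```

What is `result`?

drop duplicate purpose (keep=last):
    purpose  term grade
3      home    60     D
5      auto   337     C
7   student    17     E
8       biz   182     E
9  personal   212     A
add column term_x4 = t['term'] * 4:
    purpose  term grade  term_x4
3      home    60     D      240
5      auto   337     C     1348
7   student    17     E       68
8       biz   182     E      728
9  personal   212     A      848
group by grade, mean of term_x4:
grade
A     848.0
C    1348.0
D     240.0
E     398.0
Name: term_x4, dtype: float64
reset_index():
  grade  term_x4
0     A    848.0
1     C   1348.0
2     D    240.0
3     E    398.0
Finally, value at position 3, column 'term_x4' = 398.0.

398.0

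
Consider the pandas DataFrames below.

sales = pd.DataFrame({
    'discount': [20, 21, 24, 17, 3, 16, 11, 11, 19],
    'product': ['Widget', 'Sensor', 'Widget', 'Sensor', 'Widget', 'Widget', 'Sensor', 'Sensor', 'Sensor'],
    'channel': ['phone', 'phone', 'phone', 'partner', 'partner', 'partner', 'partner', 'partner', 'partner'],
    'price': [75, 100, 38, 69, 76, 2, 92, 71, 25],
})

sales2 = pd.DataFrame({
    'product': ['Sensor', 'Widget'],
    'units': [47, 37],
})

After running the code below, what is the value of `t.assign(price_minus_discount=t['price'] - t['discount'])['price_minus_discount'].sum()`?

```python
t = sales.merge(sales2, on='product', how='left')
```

406

merge on 'product' (how='left') → 9 rows:
   discount product  channel  price  units
0        20  Widget    phone     75     37
1        21  Sensor    phone    100     47
2        24  Widget    phone     38     37
3        17  Sensor  partner     69     47
4         3  Widget  partner     76     37
5        16  Widget  partner      2     37
6        11  Sensor  partner     92     47
7        11  Sensor  partner     71     47
8        19  Sensor  partner     25     47
add column price_minus_discount = t['price'] - t['discount']:
   discount product  channel  price  units  price_minus_discount
0        20  Widget    phone     75     37                    55
1        21  Sensor    phone    100     47                    79
2        24  Widget    phone     38     37                    14
3        17  Sensor  partner     69     47                    52
4         3  Widget  partner     76     37                    73
5        16  Widget  partner      2     37                   -14
6        11  Sensor  partner     92     47                    81
7        11  Sensor  partner     71     47                    60
8        19  Sensor  partner     25     47                     6
Taking the sum of column 'price_minus_discount' gives 406.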